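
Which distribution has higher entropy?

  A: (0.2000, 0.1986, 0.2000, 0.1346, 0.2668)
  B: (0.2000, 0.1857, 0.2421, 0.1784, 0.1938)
B

Both distributions are close to uniform, making this a harder comparison.

H(A) = 2.2899 bits
H(B) = 2.3133 bits

The distribution closer to uniform has higher entropy.
Answer: B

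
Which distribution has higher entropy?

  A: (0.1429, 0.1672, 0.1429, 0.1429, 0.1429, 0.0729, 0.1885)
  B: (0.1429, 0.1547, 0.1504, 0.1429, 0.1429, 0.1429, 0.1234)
B

Both distributions are close to uniform, making this a harder comparison.

H(A) = 2.7648 bits
H(B) = 2.8044 bits

The distribution closer to uniform has higher entropy.
Answer: B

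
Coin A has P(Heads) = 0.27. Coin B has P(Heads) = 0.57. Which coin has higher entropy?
B

For binary distributions, entropy is maximized at p=0.5 and decreases as p moves toward 0 or 1.

H(A) = H(0.27) = 0.8415 bits
H(B) = H(0.57) = 0.9858 bits

Distribution B (p=0.57) is closer to uniform (p=0.5), so it has higher entropy.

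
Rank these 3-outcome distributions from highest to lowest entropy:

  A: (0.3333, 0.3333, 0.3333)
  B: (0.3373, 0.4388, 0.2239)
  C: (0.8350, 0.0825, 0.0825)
A > B > C

Key insight: Entropy is maximized by uniform distributions and minimized by concentrated distributions.

- Uniform distributions have maximum entropy log₂(3) = 1.5850 bits
- The more "peaked" or concentrated a distribution, the lower its entropy

Entropies:
  H(A) = 1.5850 bits
  H(B) = 1.5337 bits
  H(C) = 0.8111 bits

Ranking: A > B > C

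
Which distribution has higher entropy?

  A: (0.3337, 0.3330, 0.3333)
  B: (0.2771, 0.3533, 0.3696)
A

Both distributions are close to uniform, making this a harder comparison.

H(A) = 1.5850 bits
H(B) = 1.5741 bits

The distribution closer to uniform has higher entropy.
Answer: A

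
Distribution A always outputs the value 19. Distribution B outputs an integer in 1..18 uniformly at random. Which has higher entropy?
B

A is deterministic, so H(A) = 0. B is uniform over 18 outcomes, so H(B) = log₂(18) = 4.170 bits. Any distribution with genuine randomness has higher entropy than a deterministic one.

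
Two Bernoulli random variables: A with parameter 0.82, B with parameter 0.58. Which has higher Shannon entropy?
B

For binary distributions, entropy is maximized at p=0.5 and decreases as p moves toward 0 or 1.

H(A) = H(0.82) = 0.6801 bits
H(B) = H(0.58) = 0.9815 bits

Distribution B (p=0.58) is closer to uniform (p=0.5), so it has higher entropy.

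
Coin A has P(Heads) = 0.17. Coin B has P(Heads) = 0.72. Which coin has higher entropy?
B

For binary distributions, entropy is maximized at p=0.5 and decreases as p moves toward 0 or 1.

H(A) = H(0.17) = 0.6577 bits
H(B) = H(0.72) = 0.8555 bits

Distribution B (p=0.72) is closer to uniform (p=0.5), so it has higher entropy.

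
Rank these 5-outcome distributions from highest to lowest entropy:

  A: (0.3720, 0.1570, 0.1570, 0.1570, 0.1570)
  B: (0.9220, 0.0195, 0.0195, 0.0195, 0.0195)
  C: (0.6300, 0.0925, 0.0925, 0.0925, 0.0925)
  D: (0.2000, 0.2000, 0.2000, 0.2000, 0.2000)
D > A > C > B

Key insight: Entropy is maximized by uniform distributions and minimized by concentrated distributions.

Entropies:
  H(A) = 2.2082 bits
  H(B) = 0.5511 bits
  H(C) = 1.6907 bits
  H(D) = 2.3219 bits

Ranking: D > A > C > B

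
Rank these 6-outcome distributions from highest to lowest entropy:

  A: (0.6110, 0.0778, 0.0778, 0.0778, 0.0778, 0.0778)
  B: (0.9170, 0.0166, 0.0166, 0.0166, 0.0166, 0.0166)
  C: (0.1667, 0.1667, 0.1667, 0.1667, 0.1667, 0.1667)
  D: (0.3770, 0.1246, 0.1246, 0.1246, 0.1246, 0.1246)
C > D > A > B

Key insight: Entropy is maximized by uniform distributions and minimized by concentrated distributions.

Entropies:
  H(A) = 1.8674 bits
  H(B) = 0.6054 bits
  H(C) = 2.5850 bits
  H(D) = 2.4025 bits

Ranking: C > D > A > B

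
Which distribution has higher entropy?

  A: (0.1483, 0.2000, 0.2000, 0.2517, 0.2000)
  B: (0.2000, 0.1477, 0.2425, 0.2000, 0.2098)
B

Both distributions are close to uniform, making this a harder comparison.

H(A) = 2.3024 bits
H(B) = 2.3046 bits

The distribution closer to uniform has higher entropy.
Answer: B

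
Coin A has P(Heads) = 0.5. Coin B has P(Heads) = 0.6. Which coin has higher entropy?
A

For binary distributions, entropy is maximized at p=0.5 and decreases as p moves toward 0 or 1.

H(A) = H(0.5) = 1.0000 bits
H(B) = H(0.6) = 0.9710 bits

Distribution A (p=0.5) is closer to uniform (p=0.5), so it has higher entropy.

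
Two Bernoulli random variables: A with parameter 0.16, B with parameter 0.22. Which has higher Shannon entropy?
B

For binary distributions, entropy is maximized at p=0.5 and decreases as p moves toward 0 or 1.

H(A) = H(0.16) = 0.6343 bits
H(B) = H(0.22) = 0.7602 bits

Distribution B (p=0.22) is closer to uniform (p=0.5), so it has higher entropy.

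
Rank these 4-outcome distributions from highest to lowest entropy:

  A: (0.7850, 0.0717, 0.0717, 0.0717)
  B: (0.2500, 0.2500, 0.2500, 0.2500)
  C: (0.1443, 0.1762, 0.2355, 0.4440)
B > C > A

Key insight: Entropy is maximized by uniform distributions and minimized by concentrated distributions.

- Uniform distributions have maximum entropy log₂(4) = 2.0000 bits
- The more "peaked" or concentrated a distribution, the lower its entropy

Entropies:
  H(A) = 1.0917 bits
  H(B) = 2.0000 bits
  H(C) = 1.8558 bits

Ranking: B > C > A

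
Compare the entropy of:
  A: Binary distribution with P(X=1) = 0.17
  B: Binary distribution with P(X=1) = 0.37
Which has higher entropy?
B

For binary distributions, entropy is maximized at p=0.5 and decreases as p moves toward 0 or 1.

H(A) = H(0.17) = 0.6577 bits
H(B) = H(0.37) = 0.9507 bits

Distribution B (p=0.37) is closer to uniform (p=0.5), so it has higher entropy.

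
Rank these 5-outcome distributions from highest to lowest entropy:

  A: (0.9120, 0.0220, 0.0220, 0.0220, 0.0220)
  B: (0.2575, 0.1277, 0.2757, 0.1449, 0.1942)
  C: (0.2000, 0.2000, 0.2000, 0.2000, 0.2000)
C > B > A

Key insight: Entropy is maximized by uniform distributions and minimized by concentrated distributions.

- Uniform distributions have maximum entropy log₂(5) = 2.3219 bits
- The more "peaked" or concentrated a distribution, the lower its entropy

Entropies:
  H(A) = 0.6058 bits
  H(B) = 2.2587 bits
  H(C) = 2.3219 bits

Ranking: C > B > A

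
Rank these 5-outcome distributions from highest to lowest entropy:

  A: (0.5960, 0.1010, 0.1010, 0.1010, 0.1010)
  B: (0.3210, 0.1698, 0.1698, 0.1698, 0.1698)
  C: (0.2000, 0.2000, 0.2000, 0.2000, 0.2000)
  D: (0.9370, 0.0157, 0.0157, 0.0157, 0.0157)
C > B > A > D

Key insight: Entropy is maximized by uniform distributions and minimized by concentrated distributions.

Entropies:
  H(A) = 1.7812 bits
  H(B) = 2.2635 bits
  H(C) = 2.3219 bits
  H(D) = 0.4652 bits

Ranking: C > B > A > D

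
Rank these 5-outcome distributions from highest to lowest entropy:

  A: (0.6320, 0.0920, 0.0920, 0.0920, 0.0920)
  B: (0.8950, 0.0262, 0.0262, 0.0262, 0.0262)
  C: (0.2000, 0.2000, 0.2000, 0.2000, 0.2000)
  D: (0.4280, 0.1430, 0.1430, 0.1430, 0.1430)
C > D > A > B

Key insight: Entropy is maximized by uniform distributions and minimized by concentrated distributions.

Entropies:
  H(A) = 1.6851 bits
  H(B) = 0.6946 bits
  H(C) = 2.3219 bits
  H(D) = 2.1290 bits

Ranking: C > D > A > B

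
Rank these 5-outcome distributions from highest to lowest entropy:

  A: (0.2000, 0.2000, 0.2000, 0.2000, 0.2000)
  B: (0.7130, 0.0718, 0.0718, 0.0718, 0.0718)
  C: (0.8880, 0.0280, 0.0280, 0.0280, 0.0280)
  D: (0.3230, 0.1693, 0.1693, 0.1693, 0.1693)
A > D > B > C

Key insight: Entropy is maximized by uniform distributions and minimized by concentrated distributions.

Entropies:
  H(A) = 2.3219 bits
  H(B) = 1.4388 bits
  H(C) = 0.7299 bits
  H(D) = 2.2616 bits

Ranking: A > D > B > C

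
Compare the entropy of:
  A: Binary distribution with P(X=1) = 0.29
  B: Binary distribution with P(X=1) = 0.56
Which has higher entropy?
B

For binary distributions, entropy is maximized at p=0.5 and decreases as p moves toward 0 or 1.

H(A) = H(0.29) = 0.8687 bits
H(B) = H(0.56) = 0.9896 bits

Distribution B (p=0.56) is closer to uniform (p=0.5), so it has higher entropy.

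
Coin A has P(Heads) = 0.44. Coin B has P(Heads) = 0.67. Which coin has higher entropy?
A

For binary distributions, entropy is maximized at p=0.5 and decreases as p moves toward 0 or 1.

H(A) = H(0.44) = 0.9896 bits
H(B) = H(0.67) = 0.9149 bits

Distribution A (p=0.44) is closer to uniform (p=0.5), so it has higher entropy.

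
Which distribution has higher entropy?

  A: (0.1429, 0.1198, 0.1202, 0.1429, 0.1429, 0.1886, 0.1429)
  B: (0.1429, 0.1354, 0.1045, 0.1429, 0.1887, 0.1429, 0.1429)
A

Both distributions are close to uniform, making this a harder comparison.

H(A) = 2.7922 bits
H(B) = 2.7893 bits

The distribution closer to uniform has higher entropy.
Answer: A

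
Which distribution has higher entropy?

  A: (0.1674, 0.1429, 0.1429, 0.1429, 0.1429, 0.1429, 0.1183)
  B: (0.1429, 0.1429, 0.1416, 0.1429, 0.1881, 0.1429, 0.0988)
A

Both distributions are close to uniform, making this a harder comparison.

H(A) = 2.8012 bits
H(B) = 2.7870 bits

The distribution closer to uniform has higher entropy.
Answer: A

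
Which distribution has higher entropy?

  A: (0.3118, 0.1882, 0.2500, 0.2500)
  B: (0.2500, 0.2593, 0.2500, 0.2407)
B

Both distributions are close to uniform, making this a harder comparison.

H(A) = 1.9778 bits
H(B) = 1.9995 bits

The distribution closer to uniform has higher entropy.
Answer: B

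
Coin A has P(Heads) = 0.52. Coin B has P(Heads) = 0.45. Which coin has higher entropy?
A

For binary distributions, entropy is maximized at p=0.5 and decreases as p moves toward 0 or 1.

H(A) = H(0.52) = 0.9988 bits
H(B) = H(0.45) = 0.9928 bits

Distribution A (p=0.52) is closer to uniform (p=0.5), so it has higher entropy.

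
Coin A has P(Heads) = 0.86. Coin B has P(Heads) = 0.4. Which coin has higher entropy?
B

For binary distributions, entropy is maximized at p=0.5 and decreases as p moves toward 0 or 1.

H(A) = H(0.86) = 0.5842 bits
H(B) = H(0.4) = 0.9710 bits

Distribution B (p=0.4) is closer to uniform (p=0.5), so it has higher entropy.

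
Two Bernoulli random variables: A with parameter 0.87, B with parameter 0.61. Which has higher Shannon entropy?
B

For binary distributions, entropy is maximized at p=0.5 and decreases as p moves toward 0 or 1.

H(A) = H(0.87) = 0.5574 bits
H(B) = H(0.61) = 0.9648 bits

Distribution B (p=0.61) is closer to uniform (p=0.5), so it has higher entropy.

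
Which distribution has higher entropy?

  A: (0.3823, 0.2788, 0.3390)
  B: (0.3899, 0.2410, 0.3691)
A

Both distributions are close to uniform, making this a harder comparison.

H(A) = 1.5731 bits
H(B) = 1.5553 bits

The distribution closer to uniform has higher entropy.
Answer: A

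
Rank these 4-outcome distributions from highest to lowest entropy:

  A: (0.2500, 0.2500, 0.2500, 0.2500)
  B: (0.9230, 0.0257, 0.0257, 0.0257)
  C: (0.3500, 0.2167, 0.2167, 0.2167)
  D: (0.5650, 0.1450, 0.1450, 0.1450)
A > C > D > B

Key insight: Entropy is maximized by uniform distributions and minimized by concentrated distributions.

Entropies:
  H(A) = 2.0000 bits
  H(B) = 0.5136 bits
  H(C) = 1.9643 bits
  H(D) = 1.6772 bits

Ranking: A > C > D > B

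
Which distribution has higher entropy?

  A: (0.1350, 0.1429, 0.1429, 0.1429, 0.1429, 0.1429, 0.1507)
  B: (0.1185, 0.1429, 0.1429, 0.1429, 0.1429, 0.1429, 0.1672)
A

Both distributions are close to uniform, making this a harder comparison.

H(A) = 2.8067 bits
H(B) = 2.8014 bits

The distribution closer to uniform has higher entropy.
Answer: A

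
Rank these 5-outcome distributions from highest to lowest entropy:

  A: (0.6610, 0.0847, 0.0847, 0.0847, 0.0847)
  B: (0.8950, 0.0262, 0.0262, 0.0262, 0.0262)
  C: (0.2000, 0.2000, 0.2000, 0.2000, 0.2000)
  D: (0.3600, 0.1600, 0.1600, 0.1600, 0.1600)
C > D > A > B

Key insight: Entropy is maximized by uniform distributions and minimized by concentrated distributions.

Entropies:
  H(A) = 1.6019 bits
  H(B) = 0.6946 bits
  H(C) = 2.3219 bits
  H(D) = 2.2227 bits

Ranking: C > D > A > B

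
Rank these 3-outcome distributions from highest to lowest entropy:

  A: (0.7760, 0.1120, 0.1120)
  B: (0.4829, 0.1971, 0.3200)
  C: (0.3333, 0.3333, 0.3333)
C > B > A

Key insight: Entropy is maximized by uniform distributions and minimized by concentrated distributions.

- Uniform distributions have maximum entropy log₂(3) = 1.5850 bits
- The more "peaked" or concentrated a distribution, the lower its entropy

Entropies:
  H(A) = 0.9914 bits
  H(B) = 1.4950 bits
  H(C) = 1.5850 bits

Ranking: C > B > A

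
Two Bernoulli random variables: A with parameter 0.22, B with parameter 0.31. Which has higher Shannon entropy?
B

For binary distributions, entropy is maximized at p=0.5 and decreases as p moves toward 0 or 1.

H(A) = H(0.22) = 0.7602 bits
H(B) = H(0.31) = 0.8932 bits

Distribution B (p=0.31) is closer to uniform (p=0.5), so it has higher entropy.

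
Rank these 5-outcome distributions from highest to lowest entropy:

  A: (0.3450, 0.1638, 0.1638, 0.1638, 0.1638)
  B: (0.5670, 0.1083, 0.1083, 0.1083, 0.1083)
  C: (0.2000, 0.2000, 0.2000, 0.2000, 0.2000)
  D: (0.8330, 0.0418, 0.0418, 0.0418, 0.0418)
C > A > B > D

Key insight: Entropy is maximized by uniform distributions and minimized by concentrated distributions.

Entropies:
  H(A) = 2.2395 bits
  H(B) = 1.8530 bits
  H(C) = 2.3219 bits
  H(D) = 0.9848 bits

Ranking: C > A > B > D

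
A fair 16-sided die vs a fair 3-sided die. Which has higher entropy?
16-sided die

Both are uniform distributions; for uniform over n outcomes, H = log₂(n). H(16-sided) = log₂(16) = 4.000 bits and H(3-sided) = log₂(3) = 1.585 bits. More outcomes in a uniform distribution means higher entropy.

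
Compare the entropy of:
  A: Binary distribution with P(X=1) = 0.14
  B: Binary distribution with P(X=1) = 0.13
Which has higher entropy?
A

For binary distributions, entropy is maximized at p=0.5 and decreases as p moves toward 0 or 1.

H(A) = H(0.14) = 0.5842 bits
H(B) = H(0.13) = 0.5574 bits

Distribution A (p=0.14) is closer to uniform (p=0.5), so it has higher entropy.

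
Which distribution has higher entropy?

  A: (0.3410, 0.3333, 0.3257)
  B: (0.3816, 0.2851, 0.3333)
A

Both distributions are close to uniform, making this a harder comparison.

H(A) = 1.5847 bits
H(B) = 1.5748 bits

The distribution closer to uniform has higher entropy.
Answer: A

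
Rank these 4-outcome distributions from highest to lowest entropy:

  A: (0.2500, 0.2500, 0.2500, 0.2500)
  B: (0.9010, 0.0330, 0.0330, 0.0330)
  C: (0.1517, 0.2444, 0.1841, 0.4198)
A > C > B

Key insight: Entropy is maximized by uniform distributions and minimized by concentrated distributions.

- Uniform distributions have maximum entropy log₂(4) = 2.0000 bits
- The more "peaked" or concentrated a distribution, the lower its entropy

Entropies:
  H(A) = 2.0000 bits
  H(B) = 0.6227 bits
  H(C) = 1.8847 bits

Ranking: A > C > B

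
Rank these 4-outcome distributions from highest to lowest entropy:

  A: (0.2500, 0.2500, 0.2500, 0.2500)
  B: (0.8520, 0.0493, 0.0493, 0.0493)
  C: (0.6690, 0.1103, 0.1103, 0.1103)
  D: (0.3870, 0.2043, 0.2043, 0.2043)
A > D > C > B

Key insight: Entropy is maximized by uniform distributions and minimized by concentrated distributions.

Entropies:
  H(A) = 2.0000 bits
  H(B) = 0.8394 bits
  H(C) = 1.4406 bits
  H(D) = 1.9344 bits

Ranking: A > D > C > B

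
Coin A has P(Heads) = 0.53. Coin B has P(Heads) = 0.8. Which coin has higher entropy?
A

For binary distributions, entropy is maximized at p=0.5 and decreases as p moves toward 0 or 1.

H(A) = H(0.53) = 0.9974 bits
H(B) = H(0.8) = 0.7219 bits

Distribution A (p=0.53) is closer to uniform (p=0.5), so it has higher entropy.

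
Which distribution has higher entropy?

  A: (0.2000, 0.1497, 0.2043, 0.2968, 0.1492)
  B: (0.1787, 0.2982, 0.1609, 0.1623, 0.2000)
B

Both distributions are close to uniform, making this a harder comparison.

H(A) = 2.2723 bits
H(B) = 2.2786 bits

The distribution closer to uniform has higher entropy.
Answer: B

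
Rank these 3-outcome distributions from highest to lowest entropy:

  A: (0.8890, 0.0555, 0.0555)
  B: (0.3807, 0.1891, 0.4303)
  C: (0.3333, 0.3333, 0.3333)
C > B > A

Key insight: Entropy is maximized by uniform distributions and minimized by concentrated distributions.

- Uniform distributions have maximum entropy log₂(3) = 1.5850 bits
- The more "peaked" or concentrated a distribution, the lower its entropy

Entropies:
  H(A) = 0.6139 bits
  H(B) = 1.5083 bits
  H(C) = 1.5850 bits

Ranking: C > B > A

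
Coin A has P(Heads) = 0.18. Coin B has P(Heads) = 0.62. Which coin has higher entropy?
B

For binary distributions, entropy is maximized at p=0.5 and decreases as p moves toward 0 or 1.

H(A) = H(0.18) = 0.6801 bits
H(B) = H(0.62) = 0.9580 bits

Distribution B (p=0.62) is closer to uniform (p=0.5), so it has higher entropy.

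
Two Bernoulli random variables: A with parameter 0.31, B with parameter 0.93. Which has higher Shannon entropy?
A

For binary distributions, entropy is maximized at p=0.5 and decreases as p moves toward 0 or 1.

H(A) = H(0.31) = 0.8932 bits
H(B) = H(0.93) = 0.3659 bits

Distribution A (p=0.31) is closer to uniform (p=0.5), so it has higher entropy.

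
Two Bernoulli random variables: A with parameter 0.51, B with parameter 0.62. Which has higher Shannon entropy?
A

For binary distributions, entropy is maximized at p=0.5 and decreases as p moves toward 0 or 1.

H(A) = H(0.51) = 0.9997 bits
H(B) = H(0.62) = 0.9580 bits

Distribution A (p=0.51) is closer to uniform (p=0.5), so it has higher entropy.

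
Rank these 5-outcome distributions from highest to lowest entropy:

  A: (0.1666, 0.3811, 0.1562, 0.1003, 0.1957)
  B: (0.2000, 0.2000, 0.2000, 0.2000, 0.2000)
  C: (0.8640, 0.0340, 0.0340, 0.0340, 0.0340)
B > A > C

Key insight: Entropy is maximized by uniform distributions and minimized by concentrated distributions.

- Uniform distributions have maximum entropy log₂(5) = 2.3219 bits
- The more "peaked" or concentrated a distribution, the lower its entropy

Entropies:
  H(A) = 2.1730 bits
  H(B) = 2.3219 bits
  H(C) = 0.8457 bits

Ranking: B > A > C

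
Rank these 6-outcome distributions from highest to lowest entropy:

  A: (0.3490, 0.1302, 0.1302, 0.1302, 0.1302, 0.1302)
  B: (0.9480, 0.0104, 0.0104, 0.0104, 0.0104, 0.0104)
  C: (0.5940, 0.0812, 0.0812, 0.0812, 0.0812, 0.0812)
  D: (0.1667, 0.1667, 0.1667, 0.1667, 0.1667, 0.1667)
D > A > C > B

Key insight: Entropy is maximized by uniform distributions and minimized by concentrated distributions.

Entropies:
  H(A) = 2.4447 bits
  H(B) = 0.4156 bits
  H(C) = 1.9171 bits
  H(D) = 2.5850 bits

Ranking: D > A > C > B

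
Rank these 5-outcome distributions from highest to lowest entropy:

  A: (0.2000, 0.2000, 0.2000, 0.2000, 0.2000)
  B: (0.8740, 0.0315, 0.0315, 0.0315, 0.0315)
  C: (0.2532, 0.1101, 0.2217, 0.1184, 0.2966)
A > C > B

Key insight: Entropy is maximized by uniform distributions and minimized by concentrated distributions.

- Uniform distributions have maximum entropy log₂(5) = 2.3219 bits
- The more "peaked" or concentrated a distribution, the lower its entropy

Entropies:
  H(A) = 2.3219 bits
  H(B) = 0.7984 bits
  H(C) = 2.2186 bits

Ranking: A > C > B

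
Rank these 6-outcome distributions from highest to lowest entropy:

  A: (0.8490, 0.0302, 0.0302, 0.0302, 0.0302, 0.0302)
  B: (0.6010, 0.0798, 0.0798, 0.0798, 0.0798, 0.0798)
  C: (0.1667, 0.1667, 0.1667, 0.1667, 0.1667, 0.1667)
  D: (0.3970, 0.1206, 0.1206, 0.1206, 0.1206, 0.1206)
C > D > B > A

Key insight: Entropy is maximized by uniform distributions and minimized by concentrated distributions.

Entropies:
  H(A) = 0.9629 bits
  H(B) = 1.8968 bits
  H(C) = 2.5850 bits
  H(D) = 2.3693 bits

Ranking: C > D > B > A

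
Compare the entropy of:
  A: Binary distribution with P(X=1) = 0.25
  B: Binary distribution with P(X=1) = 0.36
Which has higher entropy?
B

For binary distributions, entropy is maximized at p=0.5 and decreases as p moves toward 0 or 1.

H(A) = H(0.25) = 0.8113 bits
H(B) = H(0.36) = 0.9427 bits

Distribution B (p=0.36) is closer to uniform (p=0.5), so it has higher entropy.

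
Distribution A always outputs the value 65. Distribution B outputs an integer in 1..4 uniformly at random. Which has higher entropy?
B

A is deterministic, so H(A) = 0. B is uniform over 4 outcomes, so H(B) = log₂(4) = 2.000 bits. Any distribution with genuine randomness has higher entropy than a deterministic one.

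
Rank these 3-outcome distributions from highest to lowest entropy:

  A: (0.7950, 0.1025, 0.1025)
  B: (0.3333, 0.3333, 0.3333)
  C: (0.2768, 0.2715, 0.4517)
B > C > A

Key insight: Entropy is maximized by uniform distributions and minimized by concentrated distributions.

- Uniform distributions have maximum entropy log₂(3) = 1.5850 bits
- The more "peaked" or concentrated a distribution, the lower its entropy

Entropies:
  H(A) = 0.9368 bits
  H(B) = 1.5850 bits
  H(C) = 1.5415 bits

Ranking: B > C > A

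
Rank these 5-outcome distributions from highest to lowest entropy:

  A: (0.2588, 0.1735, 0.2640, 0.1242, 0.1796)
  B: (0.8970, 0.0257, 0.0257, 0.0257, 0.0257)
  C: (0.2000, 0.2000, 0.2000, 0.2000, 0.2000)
C > A > B

Key insight: Entropy is maximized by uniform distributions and minimized by concentrated distributions.

- Uniform distributions have maximum entropy log₂(5) = 2.3219 bits
- The more "peaked" or concentrated a distribution, the lower its entropy

Entropies:
  H(A) = 2.2689 bits
  H(B) = 0.6844 bits
  H(C) = 2.3219 bits

Ranking: C > A > B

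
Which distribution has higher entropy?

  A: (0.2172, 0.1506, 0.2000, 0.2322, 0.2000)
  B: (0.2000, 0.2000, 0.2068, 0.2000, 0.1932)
B

Both distributions are close to uniform, making this a harder comparison.

H(A) = 2.3077 bits
H(B) = 2.3216 bits

The distribution closer to uniform has higher entropy.
Answer: B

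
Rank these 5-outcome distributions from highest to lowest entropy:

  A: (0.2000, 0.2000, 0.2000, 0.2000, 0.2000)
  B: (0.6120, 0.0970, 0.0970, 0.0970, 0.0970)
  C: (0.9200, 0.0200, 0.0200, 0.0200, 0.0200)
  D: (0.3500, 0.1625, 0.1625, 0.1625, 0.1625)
A > D > B > C

Key insight: Entropy is maximized by uniform distributions and minimized by concentrated distributions.

Entropies:
  H(A) = 2.3219 bits
  H(B) = 1.7395 bits
  H(C) = 0.5622 bits
  H(D) = 2.2341 bits

Ranking: A > D > B > C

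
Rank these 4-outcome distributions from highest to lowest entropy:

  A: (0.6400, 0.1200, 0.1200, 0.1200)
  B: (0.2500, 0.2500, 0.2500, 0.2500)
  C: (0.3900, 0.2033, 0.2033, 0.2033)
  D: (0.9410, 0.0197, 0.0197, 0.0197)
B > C > A > D

Key insight: Entropy is maximized by uniform distributions and minimized by concentrated distributions.

Entropies:
  H(A) = 1.5133 bits
  H(B) = 2.0000 bits
  H(C) = 1.9316 bits
  H(D) = 0.4170 bits

Ranking: B > C > A > D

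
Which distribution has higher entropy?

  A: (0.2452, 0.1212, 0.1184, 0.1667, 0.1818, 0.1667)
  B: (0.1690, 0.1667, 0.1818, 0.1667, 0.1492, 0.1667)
B

Both distributions are close to uniform, making this a harder comparison.

H(A) = 2.5396 bits
H(B) = 2.5826 bits

The distribution closer to uniform has higher entropy.
Answer: B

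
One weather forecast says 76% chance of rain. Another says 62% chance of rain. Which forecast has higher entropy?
62% forecast

Treat each forecast as a Bernoulli distribution. Binary entropy is maximized at p=0.5 and falls off symmetrically toward 0 or 1. The 62% forecast is closer to 50%, so it is more uncertain. H(76%) ≈ 0.795 bits, H(62%) ≈ 0.958 bits.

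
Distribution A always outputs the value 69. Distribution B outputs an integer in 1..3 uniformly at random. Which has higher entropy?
B

A is deterministic, so H(A) = 0. B is uniform over 3 outcomes, so H(B) = log₂(3) = 1.585 bits. Any distribution with genuine randomness has higher entropy than a deterministic one.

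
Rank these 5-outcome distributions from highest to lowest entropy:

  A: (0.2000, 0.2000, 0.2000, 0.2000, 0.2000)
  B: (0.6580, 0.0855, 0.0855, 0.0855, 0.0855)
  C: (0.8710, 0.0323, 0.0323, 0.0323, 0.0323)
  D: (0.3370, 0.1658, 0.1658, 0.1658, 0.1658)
A > D > B > C

Key insight: Entropy is maximized by uniform distributions and minimized by concentrated distributions.

Entropies:
  H(A) = 2.3219 bits
  H(B) = 1.6107 bits
  H(C) = 0.8127 bits
  H(D) = 2.2479 bits

Ranking: A > D > B > C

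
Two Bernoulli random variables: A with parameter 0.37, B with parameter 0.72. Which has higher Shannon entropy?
A

For binary distributions, entropy is maximized at p=0.5 and decreases as p moves toward 0 or 1.

H(A) = H(0.37) = 0.9507 bits
H(B) = H(0.72) = 0.8555 bits

Distribution A (p=0.37) is closer to uniform (p=0.5), so it has higher entropy.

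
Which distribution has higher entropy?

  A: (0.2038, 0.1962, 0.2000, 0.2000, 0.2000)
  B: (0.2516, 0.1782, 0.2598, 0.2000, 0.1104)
A

Both distributions are close to uniform, making this a harder comparison.

H(A) = 2.3218 bits
H(B) = 2.2649 bits

The distribution closer to uniform has higher entropy.
Answer: A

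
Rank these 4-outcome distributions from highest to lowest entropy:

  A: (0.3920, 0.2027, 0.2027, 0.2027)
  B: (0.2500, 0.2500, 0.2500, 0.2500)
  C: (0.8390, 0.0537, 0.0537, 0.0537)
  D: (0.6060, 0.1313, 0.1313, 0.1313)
B > A > D > C

Key insight: Entropy is maximized by uniform distributions and minimized by concentrated distributions.

Entropies:
  H(A) = 1.9297 bits
  H(B) = 2.0000 bits
  H(C) = 0.8919 bits
  H(D) = 1.5918 bits

Ranking: B > A > D > C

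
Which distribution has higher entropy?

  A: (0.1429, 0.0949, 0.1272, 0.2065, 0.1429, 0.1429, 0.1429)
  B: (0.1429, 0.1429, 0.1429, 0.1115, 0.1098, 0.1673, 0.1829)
B

Both distributions are close to uniform, making this a harder comparison.

H(A) = 2.7750 bits
H(B) = 2.7857 bits

The distribution closer to uniform has higher entropy.
Answer: B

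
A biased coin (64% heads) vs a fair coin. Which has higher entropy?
Fair coin

The fair coin is uniform (p=0.5), maximizing binary entropy at 1 bit. The biased coin has H(0.64) ≈ 0.943 bits — its outcome is more predictable, so its entropy is lower.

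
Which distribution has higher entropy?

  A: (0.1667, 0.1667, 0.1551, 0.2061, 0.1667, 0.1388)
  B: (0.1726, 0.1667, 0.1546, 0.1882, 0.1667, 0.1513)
B

Both distributions are close to uniform, making this a harder comparison.

H(A) = 2.5745 bits
H(B) = 2.5812 bits

The distribution closer to uniform has higher entropy.
Answer: B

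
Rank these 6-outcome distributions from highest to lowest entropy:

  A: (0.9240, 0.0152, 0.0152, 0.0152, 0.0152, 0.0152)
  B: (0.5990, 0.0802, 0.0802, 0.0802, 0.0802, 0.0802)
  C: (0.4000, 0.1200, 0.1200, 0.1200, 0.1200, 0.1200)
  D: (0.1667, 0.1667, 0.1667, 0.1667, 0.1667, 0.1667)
D > C > B > A

Key insight: Entropy is maximized by uniform distributions and minimized by concentrated distributions.

Entropies:
  H(A) = 0.5644 bits
  H(B) = 1.9026 bits
  H(C) = 2.3641 bits
  H(D) = 2.5850 bits

Ranking: D > C > B > A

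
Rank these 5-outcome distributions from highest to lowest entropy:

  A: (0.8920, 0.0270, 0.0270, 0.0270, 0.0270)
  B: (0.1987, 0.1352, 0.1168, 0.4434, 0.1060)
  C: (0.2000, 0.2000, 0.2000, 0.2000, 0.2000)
C > B > A

Key insight: Entropy is maximized by uniform distributions and minimized by concentrated distributions.

- Uniform distributions have maximum entropy log₂(5) = 2.3219 bits
- The more "peaked" or concentrated a distribution, the lower its entropy

Entropies:
  H(A) = 0.7099 bits
  H(B) = 2.0788 bits
  H(C) = 2.3219 bits

Ranking: C > B > A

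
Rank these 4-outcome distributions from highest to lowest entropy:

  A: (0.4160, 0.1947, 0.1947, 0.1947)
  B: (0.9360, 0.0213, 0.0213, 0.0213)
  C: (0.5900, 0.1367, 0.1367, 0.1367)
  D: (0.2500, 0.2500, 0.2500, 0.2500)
D > A > C > B

Key insight: Entropy is maximized by uniform distributions and minimized by concentrated distributions.

Entropies:
  H(A) = 1.9052 bits
  H(B) = 0.4446 bits
  H(C) = 1.6263 bits
  H(D) = 2.0000 bits

Ranking: D > A > C > B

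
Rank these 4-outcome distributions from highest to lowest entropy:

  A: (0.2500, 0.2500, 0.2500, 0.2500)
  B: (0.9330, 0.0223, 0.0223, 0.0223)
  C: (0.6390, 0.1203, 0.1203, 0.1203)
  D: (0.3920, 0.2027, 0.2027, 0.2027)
A > D > C > B

Key insight: Entropy is maximized by uniform distributions and minimized by concentrated distributions.

Entropies:
  H(A) = 2.0000 bits
  H(B) = 0.4608 bits
  H(C) = 1.5157 bits
  H(D) = 1.9297 bits

Ranking: A > D > C > B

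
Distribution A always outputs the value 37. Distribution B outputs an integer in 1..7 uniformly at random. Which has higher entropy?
B

A is deterministic, so H(A) = 0. B is uniform over 7 outcomes, so H(B) = log₂(7) = 2.807 bits. Any distribution with genuine randomness has higher entropy than a deterministic one.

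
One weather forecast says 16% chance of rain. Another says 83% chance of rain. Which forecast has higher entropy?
83% forecast

Treat each forecast as a Bernoulli distribution. Binary entropy is maximized at p=0.5 and falls off symmetrically toward 0 or 1. The 83% forecast is closer to 50%, so it is more uncertain. H(16%) ≈ 0.634 bits, H(83%) ≈ 0.658 bits.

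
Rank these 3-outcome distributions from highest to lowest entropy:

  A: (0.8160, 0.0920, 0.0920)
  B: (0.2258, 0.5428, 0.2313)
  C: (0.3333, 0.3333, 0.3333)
C > B > A

Key insight: Entropy is maximized by uniform distributions and minimized by concentrated distributions.

- Uniform distributions have maximum entropy log₂(3) = 1.5850 bits
- The more "peaked" or concentrated a distribution, the lower its entropy

Entropies:
  H(A) = 0.8727 bits
  H(B) = 1.4518 bits
  H(C) = 1.5850 bits

Ranking: C > B > A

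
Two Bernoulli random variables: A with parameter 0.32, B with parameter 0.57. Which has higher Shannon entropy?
B

For binary distributions, entropy is maximized at p=0.5 and decreases as p moves toward 0 or 1.

H(A) = H(0.32) = 0.9044 bits
H(B) = H(0.57) = 0.9858 bits

Distribution B (p=0.57) is closer to uniform (p=0.5), so it has higher entropy.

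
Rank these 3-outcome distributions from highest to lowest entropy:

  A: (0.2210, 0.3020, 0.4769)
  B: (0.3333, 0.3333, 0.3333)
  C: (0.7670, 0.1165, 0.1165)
B > A > C

Key insight: Entropy is maximized by uniform distributions and minimized by concentrated distributions.

- Uniform distributions have maximum entropy log₂(3) = 1.5850 bits
- The more "peaked" or concentrated a distribution, the lower its entropy

Entropies:
  H(A) = 1.5124 bits
  H(B) = 1.5850 bits
  H(C) = 1.0162 bits

Ranking: B > A > C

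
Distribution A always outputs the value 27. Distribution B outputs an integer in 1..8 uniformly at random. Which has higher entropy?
B

A is deterministic, so H(A) = 0. B is uniform over 8 outcomes, so H(B) = log₂(8) = 3.000 bits. Any distribution with genuine randomness has higher entropy than a deterministic one.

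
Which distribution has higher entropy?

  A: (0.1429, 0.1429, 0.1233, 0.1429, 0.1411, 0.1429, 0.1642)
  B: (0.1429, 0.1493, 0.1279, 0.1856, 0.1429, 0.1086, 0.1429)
A

Both distributions are close to uniform, making this a harder comparison.

H(A) = 2.8031 bits
H(B) = 2.7911 bits

The distribution closer to uniform has higher entropy.
Answer: A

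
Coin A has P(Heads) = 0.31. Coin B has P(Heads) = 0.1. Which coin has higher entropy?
A

For binary distributions, entropy is maximized at p=0.5 and decreases as p moves toward 0 or 1.

H(A) = H(0.31) = 0.8932 bits
H(B) = H(0.1) = 0.4690 bits

Distribution A (p=0.31) is closer to uniform (p=0.5), so it has higher entropy.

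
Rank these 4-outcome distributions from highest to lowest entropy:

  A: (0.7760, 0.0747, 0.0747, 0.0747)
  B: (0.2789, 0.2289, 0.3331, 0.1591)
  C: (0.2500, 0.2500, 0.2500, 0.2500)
C > B > A

Key insight: Entropy is maximized by uniform distributions and minimized by concentrated distributions.

- Uniform distributions have maximum entropy log₂(4) = 2.0000 bits
- The more "peaked" or concentrated a distribution, the lower its entropy

Entropies:
  H(A) = 1.1224 bits
  H(B) = 1.9509 bits
  H(C) = 2.0000 bits

Ranking: C > B > A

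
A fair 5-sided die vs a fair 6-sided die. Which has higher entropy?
6-sided die

Both are uniform distributions; for uniform over n outcomes, H = log₂(n). H(5-sided) = log₂(5) = 2.322 bits and H(6-sided) = log₂(6) = 2.585 bits. More outcomes in a uniform distribution means higher entropy.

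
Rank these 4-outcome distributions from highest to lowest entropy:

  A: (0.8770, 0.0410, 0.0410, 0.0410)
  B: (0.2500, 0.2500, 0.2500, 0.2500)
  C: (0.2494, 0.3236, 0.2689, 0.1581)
B > C > A

Key insight: Entropy is maximized by uniform distributions and minimized by concentrated distributions.

- Uniform distributions have maximum entropy log₂(4) = 2.0000 bits
- The more "peaked" or concentrated a distribution, the lower its entropy

Entropies:
  H(A) = 0.7329 bits
  H(B) = 2.0000 bits
  H(C) = 1.9566 bits

Ranking: B > C > A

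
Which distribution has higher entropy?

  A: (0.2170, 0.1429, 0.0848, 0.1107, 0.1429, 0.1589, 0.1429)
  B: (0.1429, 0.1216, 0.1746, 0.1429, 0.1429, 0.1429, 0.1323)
B

Both distributions are close to uniform, making this a harder comparison.

H(A) = 2.7565 bits
H(B) = 2.7996 bits

The distribution closer to uniform has higher entropy.
Answer: B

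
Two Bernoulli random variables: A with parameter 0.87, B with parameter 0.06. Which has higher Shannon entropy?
A

For binary distributions, entropy is maximized at p=0.5 and decreases as p moves toward 0 or 1.

H(A) = H(0.87) = 0.5574 bits
H(B) = H(0.06) = 0.3274 bits

Distribution A (p=0.87) is closer to uniform (p=0.5), so it has higher entropy.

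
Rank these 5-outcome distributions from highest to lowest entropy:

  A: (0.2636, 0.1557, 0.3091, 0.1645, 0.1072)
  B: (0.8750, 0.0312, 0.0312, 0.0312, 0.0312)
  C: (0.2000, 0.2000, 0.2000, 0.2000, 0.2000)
C > A > B

Key insight: Entropy is maximized by uniform distributions and minimized by concentrated distributions.

- Uniform distributions have maximum entropy log₂(5) = 2.3219 bits
- The more "peaked" or concentrated a distribution, the lower its entropy

Entropies:
  H(A) = 2.2220 bits
  H(B) = 0.7936 bits
  H(C) = 2.3219 bits

Ranking: C > A > B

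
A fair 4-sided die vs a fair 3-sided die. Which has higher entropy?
4-sided die

Both are uniform distributions; for uniform over n outcomes, H = log₂(n). H(4-sided) = log₂(4) = 2.000 bits and H(3-sided) = log₂(3) = 1.585 bits. More outcomes in a uniform distribution means higher entropy.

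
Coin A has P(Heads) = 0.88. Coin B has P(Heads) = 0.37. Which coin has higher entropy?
B

For binary distributions, entropy is maximized at p=0.5 and decreases as p moves toward 0 or 1.

H(A) = H(0.88) = 0.5294 bits
H(B) = H(0.37) = 0.9507 bits

Distribution B (p=0.37) is closer to uniform (p=0.5), so it has higher entropy.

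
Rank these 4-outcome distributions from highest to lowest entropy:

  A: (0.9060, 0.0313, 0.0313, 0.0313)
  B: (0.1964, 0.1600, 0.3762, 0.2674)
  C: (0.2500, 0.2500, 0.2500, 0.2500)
C > B > A

Key insight: Entropy is maximized by uniform distributions and minimized by concentrated distributions.

- Uniform distributions have maximum entropy log₂(4) = 2.0000 bits
- The more "peaked" or concentrated a distribution, the lower its entropy

Entropies:
  H(A) = 0.5987 bits
  H(B) = 1.9236 bits
  H(C) = 2.0000 bits

Ranking: C > B > A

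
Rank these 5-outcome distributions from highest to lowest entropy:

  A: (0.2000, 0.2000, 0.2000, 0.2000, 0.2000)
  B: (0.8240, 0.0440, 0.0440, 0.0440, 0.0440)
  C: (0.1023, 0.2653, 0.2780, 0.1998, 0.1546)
A > C > B

Key insight: Entropy is maximized by uniform distributions and minimized by concentrated distributions.

- Uniform distributions have maximum entropy log₂(5) = 2.3219 bits
- The more "peaked" or concentrated a distribution, the lower its entropy

Entropies:
  H(A) = 2.3219 bits
  H(B) = 1.0232 bits
  H(C) = 2.2384 bits

Ranking: A > C > B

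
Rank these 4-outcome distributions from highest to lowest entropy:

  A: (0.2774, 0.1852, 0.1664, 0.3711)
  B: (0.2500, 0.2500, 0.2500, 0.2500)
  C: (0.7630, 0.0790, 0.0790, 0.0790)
B > A > C

Key insight: Entropy is maximized by uniform distributions and minimized by concentrated distributions.

- Uniform distributions have maximum entropy log₂(4) = 2.0000 bits
- The more "peaked" or concentrated a distribution, the lower its entropy

Entropies:
  H(A) = 1.9249 bits
  H(B) = 2.0000 bits
  H(C) = 1.1657 bits

Ranking: B > A > C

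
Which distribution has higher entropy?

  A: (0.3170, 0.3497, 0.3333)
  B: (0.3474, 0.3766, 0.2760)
A

Both distributions are close to uniform, making this a harder comparison.

H(A) = 1.5838 bits
H(B) = 1.5731 bits

The distribution closer to uniform has higher entropy.
Answer: A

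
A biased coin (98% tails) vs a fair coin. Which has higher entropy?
Fair coin

The fair coin is uniform (p=0.5), maximizing binary entropy at 1 bit. The biased coin has H(0.98) ≈ 0.141 bits — its outcome is more predictable, so its entropy is lower.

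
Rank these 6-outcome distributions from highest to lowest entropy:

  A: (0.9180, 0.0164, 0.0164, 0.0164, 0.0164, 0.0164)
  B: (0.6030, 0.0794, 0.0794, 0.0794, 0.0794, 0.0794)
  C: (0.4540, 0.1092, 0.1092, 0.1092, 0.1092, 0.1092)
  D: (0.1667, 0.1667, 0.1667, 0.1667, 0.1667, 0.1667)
D > C > B > A

Key insight: Entropy is maximized by uniform distributions and minimized by concentrated distributions.

Entropies:
  H(A) = 0.5996 bits
  H(B) = 1.8910 bits
  H(C) = 2.2617 bits
  H(D) = 2.5850 bits

Ranking: D > C > B > A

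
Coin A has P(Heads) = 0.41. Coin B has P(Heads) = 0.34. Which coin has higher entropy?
A

For binary distributions, entropy is maximized at p=0.5 and decreases as p moves toward 0 or 1.

H(A) = H(0.41) = 0.9765 bits
H(B) = H(0.34) = 0.9248 bits

Distribution A (p=0.41) is closer to uniform (p=0.5), so it has higher entropy.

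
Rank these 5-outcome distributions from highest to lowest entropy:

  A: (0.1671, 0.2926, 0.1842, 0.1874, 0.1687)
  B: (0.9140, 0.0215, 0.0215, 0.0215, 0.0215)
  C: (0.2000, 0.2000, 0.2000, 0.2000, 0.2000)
C > A > B

Key insight: Entropy is maximized by uniform distributions and minimized by concentrated distributions.

- Uniform distributions have maximum entropy log₂(5) = 2.3219 bits
- The more "peaked" or concentrated a distribution, the lower its entropy

Entropies:
  H(A) = 2.2855 bits
  H(B) = 0.5950 bits
  H(C) = 2.3219 bits

Ranking: C > A > B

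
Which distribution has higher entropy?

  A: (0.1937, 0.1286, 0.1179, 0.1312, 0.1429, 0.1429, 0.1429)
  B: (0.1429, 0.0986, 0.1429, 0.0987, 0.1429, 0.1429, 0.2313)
A

Both distributions are close to uniform, making this a harder comparison.

H(A) = 2.7905 bits
H(B) = 2.7520 bits

The distribution closer to uniform has higher entropy.
Answer: A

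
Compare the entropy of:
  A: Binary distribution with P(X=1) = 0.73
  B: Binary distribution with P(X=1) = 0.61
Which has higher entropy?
B

For binary distributions, entropy is maximized at p=0.5 and decreases as p moves toward 0 or 1.

H(A) = H(0.73) = 0.8415 bits
H(B) = H(0.61) = 0.9648 bits

Distribution B (p=0.61) is closer to uniform (p=0.5), so it has higher entropy.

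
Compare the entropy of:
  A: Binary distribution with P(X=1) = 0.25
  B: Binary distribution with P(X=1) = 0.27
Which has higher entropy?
B

For binary distributions, entropy is maximized at p=0.5 and decreases as p moves toward 0 or 1.

H(A) = H(0.25) = 0.8113 bits
H(B) = H(0.27) = 0.8415 bits

Distribution B (p=0.27) is closer to uniform (p=0.5), so it has higher entropy.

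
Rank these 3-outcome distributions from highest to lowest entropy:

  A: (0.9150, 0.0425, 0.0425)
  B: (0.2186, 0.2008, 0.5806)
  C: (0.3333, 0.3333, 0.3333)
C > B > A

Key insight: Entropy is maximized by uniform distributions and minimized by concentrated distributions.

- Uniform distributions have maximum entropy log₂(3) = 1.5850 bits
- The more "peaked" or concentrated a distribution, the lower its entropy

Entropies:
  H(A) = 0.5046 bits
  H(B) = 1.4001 bits
  H(C) = 1.5850 bits

Ranking: C > B > A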